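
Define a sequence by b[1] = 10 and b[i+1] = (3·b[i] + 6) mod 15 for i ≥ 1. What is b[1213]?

We have b[1] = 10; b[2] = 6; b[3] = 9; b[4] = 3; b[5] = 0; b[6] = 6.
Since b[6] = b[2] = 6, the sequence is eventually periodic: after a pre-period of length 1 it cycles with period 4.
For i ≥ 2, b[i] depends only on (i - 2) mod 4. (1213 - 2) mod 4 = 3, so b[1213] = b[5] = 0.

0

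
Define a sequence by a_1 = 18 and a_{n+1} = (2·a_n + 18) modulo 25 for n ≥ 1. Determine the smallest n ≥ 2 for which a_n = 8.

Computing terms: a_1 = 18, a_2 = 4, a_3 = 1, a_4 = 20, a_5 = 8, a_6 = 9, a_7 = 11, a_8 = 15, a_9 = 23, a_{10} = 14, a_{11} = 21, a_{12} = 10, a_{13} = 13, a_{14} = 19, a_{15} = 6, a_{16} = 5, a_{17} = 3, a_{18} = 24, a_{19} = 16, a_{20} = 0, a_{21} = 18.
The sequence repeats with period 20.
The value 8 first appears (with n ≥ 2) at a_5.

5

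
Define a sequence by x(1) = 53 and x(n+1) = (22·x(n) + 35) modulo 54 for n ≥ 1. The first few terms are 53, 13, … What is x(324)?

45

x(1) = 53; x(2) = 13; x(3) = 51; x(4) = 23; x(5) = 1; x(6) = 3; x(7) = 47; x(8) = 43; x(9) = 9; x(10) = 17; x(11) = 31; x(12) = 15; x(13) = 41; x(14) = 19; x(15) = 21; x(16) = 11; x(17) = 7; x(18) = 27; x(19) = 35; x(20) = 49; x(21) = 33; x(22) = 5; x(23) = 37; x(24) = 39; x(25) = 29; x(26) = 25; x(27) = 45; x(28) = 53.
The sequence repeats with period 27.
So x(324) = x(1 + ((324-1) mod 27)) = x(27) = 45.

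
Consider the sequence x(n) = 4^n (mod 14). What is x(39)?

8

Computing terms: x(0) = 1, x(1) = 4, x(2) = 2, x(3) = 8, x(4) = 4.
Since x(4) = x(1) = 4, the sequence is eventually periodic: after a pre-period of length 1 it cycles with period 3.
For n ≥ 1, x(n) depends only on (n - 1) mod 3. (39 - 1) mod 3 = 2, so x(39) = x(3) = 8.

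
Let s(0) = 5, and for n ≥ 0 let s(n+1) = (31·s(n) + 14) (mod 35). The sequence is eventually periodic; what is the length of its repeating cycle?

Listing terms: s(0) = 5,  s(1) = 29,  s(2) = 3,  s(3) = 2,  s(4) = 6,  s(5) = 25,  s(6) = 19,  s(7) = 8,  s(8) = 17,  s(9) = 16,  s(10) = 20,  s(11) = 4,  s(12) = 33,  s(13) = 22,  s(14) = 31,  s(15) = 30,  s(16) = 34,  s(17) = 18,  s(18) = 12,  s(19) = 1,  s(20) = 10,  s(21) = 9,  s(22) = 13,  s(23) = 32,  s(24) = 26,  s(25) = 15,  s(26) = 24,  s(27) = 23,  s(28) = 27,  s(29) = 11,  s(30) = 5.
Since s(30) = s(0) = 5, the sequence is periodic with period 30.

30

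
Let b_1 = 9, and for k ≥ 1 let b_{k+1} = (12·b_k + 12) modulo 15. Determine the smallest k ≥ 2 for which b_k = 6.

Computing terms: b_1 = 9,  b_2 = 0,  b_3 = 12,  b_4 = 6,  b_5 = 9.
The sequence repeats with period 4.
The value 6 first appears (with k ≥ 2) at b_4.

4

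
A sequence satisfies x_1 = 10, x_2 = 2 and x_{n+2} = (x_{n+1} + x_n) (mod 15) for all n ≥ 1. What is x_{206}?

10

We have x_1 = 10,  x_2 = 2,  x_3 = 12,  x_4 = 14,  x_5 = 11,  x_6 = 10,  x_7 = 6,  x_8 = 1,  x_9 = 7,  x_{10} = 8,  x_{11} = 0,  x_{12} = 8,  x_{13} = 8,  x_{14} = 1,  x_{15} = 9,  x_{16} = 10,  x_{17} = 4,  x_{18} = 14,  x_{19} = 3,  x_{20} = 2,  x_{21} = 5,  x_{22} = 7,  x_{23} = 12,  x_{24} = 4,  x_{25} = 1,  x_{26} = 5,  x_{27} = 6,  x_{28} = 11,  x_{29} = 2,  x_{30} = 13,  x_{31} = 0,  x_{32} = 13,  x_{33} = 13,  x_{34} = 11,  x_{35} = 9,  x_{36} = 5,  x_{37} = 14,  x_{38} = 4,  x_{39} = 3,  x_{40} = 7,  x_{41} = 10,  x_{42} = 2.
The sequence repeats with period 40.
(206 - 1) mod 40 = 5, so x_{206} = x_6 = 10.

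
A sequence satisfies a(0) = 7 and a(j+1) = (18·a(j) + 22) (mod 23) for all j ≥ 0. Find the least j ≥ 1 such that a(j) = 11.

Computing terms: a(0) = 7,  a(1) = 10,  a(2) = 18,  a(3) = 1,  a(4) = 17,  a(5) = 6,  a(6) = 15,  a(7) = 16,  a(8) = 11,  a(9) = 13,  a(10) = 3,  a(11) = 7.
The sequence repeats with period 11.
The value 11 first appears (with j ≥ 1) at a(8).

8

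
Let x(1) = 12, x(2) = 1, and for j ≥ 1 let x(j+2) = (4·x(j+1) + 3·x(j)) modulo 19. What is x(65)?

18

We have x(1) = 12, x(2) = 1, x(3) = 2, x(4) = 11, x(5) = 12, x(6) = 5, x(7) = 18, x(8) = 11, x(9) = 3, x(10) = 7, x(11) = 18, x(12) = 17, x(13) = 8, x(14) = 7, x(15) = 14, x(16) = 1, x(17) = 8, x(18) = 16, x(19) = 12, x(20) = 1.
Since (x(19), x(20)) = (x(1), x(2)) = (12, 1) (two consecutive terms determine the rest), the sequence is periodic with period 18.
(65 - 1) mod 18 = 10, so x(65) = x(11) = 18.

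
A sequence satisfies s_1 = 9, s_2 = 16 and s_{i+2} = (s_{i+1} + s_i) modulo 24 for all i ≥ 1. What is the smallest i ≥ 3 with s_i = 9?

13

Listing terms: s_1 = 9, s_2 = 16, s_3 = 1, s_4 = 17, s_5 = 18, s_6 = 11, s_7 = 5, s_8 = 16, s_9 = 21, s_{10} = 13, s_{11} = 10, s_{12} = 23, s_{13} = 9, s_{14} = 8, s_{15} = 17, s_{16} = 1, s_{17} = 18, s_{18} = 19, s_{19} = 13, s_{20} = 8, s_{21} = 21, s_{22} = 5, s_{23} = 2, s_{24} = 7, s_{25} = 9, s_{26} = 16.
Since (s_{25}, s_{26}) = (s_1, s_2) = (9, 16) (two consecutive terms determine the rest), the sequence is periodic with period 24.
The value 9 first appears (with i ≥ 3) at s_{13}.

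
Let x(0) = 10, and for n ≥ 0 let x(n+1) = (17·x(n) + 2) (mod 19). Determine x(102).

2

x(0) = 10; x(1) = 1; x(2) = 0; x(3) = 2; x(4) = 17; x(5) = 6; x(6) = 9; x(7) = 3; x(8) = 15; x(9) = 10.
The sequence repeats with period 9.
So x(102) = x(0 + ((102-0) mod 9)) = x(3) = 2.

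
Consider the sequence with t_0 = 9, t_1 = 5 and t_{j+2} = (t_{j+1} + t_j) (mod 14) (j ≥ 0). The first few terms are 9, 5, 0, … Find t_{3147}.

We have t_0 = 9, t_1 = 5, t_2 = 0, t_3 = 5, t_4 = 5, t_5 = 10, t_6 = 1, t_7 = 11, t_8 = 12, t_9 = 9, t_{10} = 7, t_{11} = 2, t_{12} = 9, t_{13} = 11, t_{14} = 6, t_{15} = 3, t_{16} = 9, t_{17} = 12, t_{18} = 7, t_{19} = 5, t_{20} = 12, t_{21} = 3, t_{22} = 1, t_{23} = 4, t_{24} = 5, t_{25} = 9, t_{26} = 0, t_{27} = 9, t_{28} = 9, t_{29} = 4, t_{30} = 13, t_{31} = 3, t_{32} = 2, t_{33} = 5, t_{34} = 7, t_{35} = 12, t_{36} = 5, t_{37} = 3, t_{38} = 8, t_{39} = 11, t_{40} = 5, t_{41} = 2, t_{42} = 7, t_{43} = 9, t_{44} = 2, t_{45} = 11, t_{46} = 13, t_{47} = 10, t_{48} = 9, t_{49} = 5.
Since (t_{48}, t_{49}) = (t_0, t_1) = (9, 5) (two consecutive terms determine the rest), the sequence is periodic with period 48.
(3147 - 0) mod 48 = 27, so t_{3147} = t_{27} = 9.

9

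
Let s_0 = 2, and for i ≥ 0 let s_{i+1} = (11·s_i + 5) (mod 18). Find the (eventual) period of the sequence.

6

Computing terms: s_0 = 2, s_1 = 9, s_2 = 14, s_3 = 15, s_4 = 8, s_5 = 3, s_6 = 2.
The sequence repeats with period 6.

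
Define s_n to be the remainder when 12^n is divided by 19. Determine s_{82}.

s_1 = 12; s_2 = 11; s_3 = 18; s_4 = 7; s_5 = 8; s_6 = 1; s_7 = 12.
Since s_7 = s_1 = 12, the sequence is periodic with period 6.
(82 - 1) mod 6 = 3, so s_{82} = s_4 = 7.

7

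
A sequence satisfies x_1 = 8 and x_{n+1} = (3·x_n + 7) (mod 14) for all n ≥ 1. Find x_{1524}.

5

x_1 = 8, x_2 = 3, x_3 = 2, x_4 = 13, x_5 = 4, x_6 = 5, x_7 = 8.
Since x_7 = x_1 = 8, the sequence is periodic with period 6.
(1524 - 1) mod 6 = 5, so x_{1524} = x_6 = 5.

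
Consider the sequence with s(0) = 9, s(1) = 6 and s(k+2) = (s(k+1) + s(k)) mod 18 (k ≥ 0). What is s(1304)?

9

Listing terms: s(0) = 9,  s(1) = 6,  s(2) = 15,  s(3) = 3,  s(4) = 0,  s(5) = 3,  s(6) = 3,  s(7) = 6,  s(8) = 9,  s(9) = 15,  s(10) = 6,  s(11) = 3,  s(12) = 9,  s(13) = 12,  s(14) = 3,  s(15) = 15,  s(16) = 0,  s(17) = 15,  s(18) = 15,  s(19) = 12,  s(20) = 9,  s(21) = 3,  s(22) = 12,  s(23) = 15,  s(24) = 9,  s(25) = 6.
Since (s(24), s(25)) = (s(0), s(1)) = (9, 6) (two consecutive terms determine the rest), the sequence is periodic with period 24.
So s(1304) = s(0 + ((1304-0) mod 24)) = s(8) = 9.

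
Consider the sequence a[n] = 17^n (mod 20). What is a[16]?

Listing terms: a[0] = 1,  a[1] = 17,  a[2] = 9,  a[3] = 13,  a[4] = 1.
Since a[4] = a[0] = 1, the sequence is periodic with period 4.
(16 - 0) mod 4 = 0, so a[16] = a[0] = 1.

1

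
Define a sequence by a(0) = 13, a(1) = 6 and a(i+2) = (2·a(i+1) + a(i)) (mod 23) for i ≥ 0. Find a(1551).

17

Computing terms: a(0) = 13, a(1) = 6, a(2) = 2, a(3) = 10, a(4) = 22, a(5) = 8, a(6) = 15, a(7) = 15, a(8) = 22, a(9) = 13, a(10) = 2, a(11) = 17, a(12) = 13, a(13) = 20, a(14) = 7, a(15) = 11, a(16) = 6, a(17) = 0, a(18) = 6, a(19) = 12, a(20) = 7, a(21) = 3, a(22) = 13, a(23) = 6.
The sequence repeats with period 22.
So a(1551) = a(0 + ((1551-0) mod 22)) = a(11) = 17.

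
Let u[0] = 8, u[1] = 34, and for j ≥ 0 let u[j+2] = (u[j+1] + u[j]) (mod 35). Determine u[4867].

6

Computing terms: u[0] = 8,  u[1] = 34,  u[2] = 7,  u[3] = 6,  u[4] = 13,  u[5] = 19,  u[6] = 32,  u[7] = 16,  u[8] = 13,  u[9] = 29,  u[10] = 7,  u[11] = 1,  u[12] = 8,  u[13] = 9,  u[14] = 17,  u[15] = 26,  u[16] = 8,  u[17] = 34.
The sequence repeats with period 16.
So u[4867] = u[0 + ((4867-0) mod 16)] = u[3] = 6.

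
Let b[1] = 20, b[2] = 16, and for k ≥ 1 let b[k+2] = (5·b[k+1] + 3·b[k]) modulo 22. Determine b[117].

12

We have b[1] = 20,  b[2] = 16,  b[3] = 8,  b[4] = 0,  b[5] = 2,  b[6] = 10,  b[7] = 12,  b[8] = 2,  b[9] = 2,  b[10] = 16,  b[11] = 20,  b[12] = 16.
The sequence repeats with period 10.
So b[117] = b[1 + ((117-1) mod 10)] = b[7] = 12.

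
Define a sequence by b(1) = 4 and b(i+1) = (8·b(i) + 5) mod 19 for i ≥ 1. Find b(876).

7

Computing terms: b(1) = 4,  b(2) = 18,  b(3) = 16,  b(4) = 0,  b(5) = 5,  b(6) = 7,  b(7) = 4.
The sequence repeats with period 6.
So b(876) = b(1 + ((876-1) mod 6)) = b(6) = 7.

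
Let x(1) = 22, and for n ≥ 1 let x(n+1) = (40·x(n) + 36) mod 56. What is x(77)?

4

Listing terms: x(1) = 22,  x(2) = 20,  x(3) = 52,  x(4) = 44,  x(5) = 4,  x(6) = 28,  x(7) = 36,  x(8) = 20.
Since x(8) = x(2) = 20, the sequence is eventually periodic: after a pre-period of length 1 it cycles with period 6.
For n ≥ 2, x(n) depends only on (n - 2) mod 6. (77 - 2) mod 6 = 3, so x(77) = x(5) = 4.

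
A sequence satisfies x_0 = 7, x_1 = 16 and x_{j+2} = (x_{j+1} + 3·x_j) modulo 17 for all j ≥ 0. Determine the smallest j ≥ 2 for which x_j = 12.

7

Computing terms: x_0 = 7, x_1 = 16, x_2 = 3, x_3 = 0, x_4 = 9, x_5 = 9, x_6 = 2, x_7 = 12, x_8 = 1, x_9 = 3, x_{10} = 6, x_{11} = 15, x_{12} = 16, x_{13} = 10, x_{14} = 7, x_{15} = 3, x_{16} = 7, x_{17} = 16.
The sequence repeats with period 16.
The value 12 first appears (with j ≥ 2) at x_7.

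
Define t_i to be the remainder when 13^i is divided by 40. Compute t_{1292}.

1

Computing terms: t_1 = 13; t_2 = 9; t_3 = 37; t_4 = 1; t_5 = 13.
Since t_5 = t_1 = 13, the sequence is periodic with period 4.
So t_{1292} = t_{1 + ((1292-1) mod 4)} = t_4 = 1.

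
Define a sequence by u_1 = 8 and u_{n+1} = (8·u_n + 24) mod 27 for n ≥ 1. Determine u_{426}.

u_1 = 8; u_2 = 7; u_3 = 26; u_4 = 16; u_5 = 17; u_6 = 25; u_7 = 8.
The sequence repeats with period 6.
So u_{426} = u_{1 + ((426-1) mod 6)} = u_6 = 25.

25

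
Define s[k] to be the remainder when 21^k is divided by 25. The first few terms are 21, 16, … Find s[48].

11

s[1] = 21,  s[2] = 16,  s[3] = 11,  s[4] = 6,  s[5] = 1,  s[6] = 21.
Since s[6] = s[1] = 21, the sequence is periodic with period 5.
(48 - 1) mod 5 = 2, so s[48] = s[3] = 11.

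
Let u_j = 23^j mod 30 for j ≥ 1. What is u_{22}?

We have u_1 = 23,  u_2 = 19,  u_3 = 17,  u_4 = 1,  u_5 = 23.
The sequence repeats with period 4.
(22 - 1) mod 4 = 1, so u_{22} = u_2 = 19.

19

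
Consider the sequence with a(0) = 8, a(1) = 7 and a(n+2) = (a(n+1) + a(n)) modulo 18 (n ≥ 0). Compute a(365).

We have a(0) = 8; a(1) = 7; a(2) = 15; a(3) = 4; a(4) = 1; a(5) = 5; a(6) = 6; a(7) = 11; a(8) = 17; a(9) = 10; a(10) = 9; a(11) = 1; a(12) = 10; a(13) = 11; a(14) = 3; a(15) = 14; a(16) = 17; a(17) = 13; a(18) = 12; a(19) = 7; a(20) = 1; a(21) = 8; a(22) = 9; a(23) = 17; a(24) = 8; a(25) = 7.
The sequence repeats with period 24.
So a(365) = a(0 + ((365-0) mod 24)) = a(5) = 5.

5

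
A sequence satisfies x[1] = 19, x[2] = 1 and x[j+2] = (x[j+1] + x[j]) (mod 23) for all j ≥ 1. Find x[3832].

x[1] = 19; x[2] = 1; x[3] = 20; x[4] = 21; x[5] = 18; x[6] = 16; x[7] = 11; x[8] = 4; x[9] = 15; x[10] = 19; x[11] = 11; x[12] = 7; x[13] = 18; x[14] = 2; x[15] = 20; x[16] = 22; x[17] = 19; x[18] = 18; x[19] = 14; x[20] = 9; x[21] = 0; x[22] = 9; x[23] = 9; x[24] = 18; x[25] = 4; x[26] = 22; x[27] = 3; x[28] = 2; x[29] = 5; x[30] = 7; x[31] = 12; x[32] = 19; x[33] = 8; x[34] = 4; x[35] = 12; x[36] = 16; x[37] = 5; x[38] = 21; x[39] = 3; x[40] = 1; x[41] = 4; x[42] = 5; x[43] = 9; x[44] = 14; x[45] = 0; x[46] = 14; x[47] = 14; x[48] = 5; x[49] = 19; x[50] = 1.
Since (x[49], x[50]) = (x[1], x[2]) = (19, 1) (two consecutive terms determine the rest), the sequence is periodic with period 48.
So x[3832] = x[1 + ((3832-1) mod 48)] = x[40] = 1.

1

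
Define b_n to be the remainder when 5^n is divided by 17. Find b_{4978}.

8

We have b_1 = 5, b_2 = 8, b_3 = 6, b_4 = 13, b_5 = 14, b_6 = 2, b_7 = 10, b_8 = 16, b_9 = 12, b_{10} = 9, b_{11} = 11, b_{12} = 4, b_{13} = 3, b_{14} = 15, b_{15} = 7, b_{16} = 1, b_{17} = 5.
Since b_{17} = b_1 = 5, the sequence is periodic with period 16.
So b_{4978} = b_{1 + ((4978-1) mod 16)} = b_2 = 8.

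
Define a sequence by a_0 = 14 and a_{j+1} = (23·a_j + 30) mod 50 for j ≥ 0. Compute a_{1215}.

38

Listing terms: a_0 = 14, a_1 = 2, a_2 = 26, a_3 = 28, a_4 = 24, a_5 = 32, a_6 = 16, a_7 = 48, a_8 = 34, a_9 = 12, a_{10} = 6, a_{11} = 18, a_{12} = 44, a_{13} = 42, a_{14} = 46, a_{15} = 38, a_{16} = 4, a_{17} = 22, a_{18} = 36, a_{19} = 8, a_{20} = 14.
Since a_{20} = a_0 = 14, the sequence is periodic with period 20.
(1215 - 0) mod 20 = 15, so a_{1215} = a_{15} = 38.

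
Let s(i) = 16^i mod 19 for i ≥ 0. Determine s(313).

Computing terms: s(0) = 1,  s(1) = 16,  s(2) = 9,  s(3) = 11,  s(4) = 5,  s(5) = 4,  s(6) = 7,  s(7) = 17,  s(8) = 6,  s(9) = 1.
The sequence repeats with period 9.
(313 - 0) mod 9 = 7, so s(313) = s(7) = 17.

17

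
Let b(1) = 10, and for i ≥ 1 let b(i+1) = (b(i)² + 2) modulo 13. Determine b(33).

b(1) = 10; b(2) = 11; b(3) = 6; b(4) = 12; b(5) = 3; b(6) = 11.
Since b(6) = b(2) = 11, the sequence is eventually periodic: after a pre-period of length 1 it cycles with period 4.
For i ≥ 2, b(i) depends only on (i - 2) mod 4. (33 - 2) mod 4 = 3, so b(33) = b(5) = 3.

3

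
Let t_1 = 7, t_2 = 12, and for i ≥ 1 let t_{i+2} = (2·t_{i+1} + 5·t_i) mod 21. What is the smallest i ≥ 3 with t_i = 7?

13

Computing terms: t_1 = 7; t_2 = 12; t_3 = 17; t_4 = 10; t_5 = 0; t_6 = 8; t_7 = 16; t_8 = 9; t_9 = 14; t_{10} = 10; t_{11} = 6; t_{12} = 20; t_{13} = 7; t_{14} = 9; t_{15} = 11; t_{16} = 4; t_{17} = 0; t_{18} = 20; t_{19} = 19; t_{20} = 12; t_{21} = 14; t_{22} = 4; t_{23} = 15; t_{24} = 8; t_{25} = 7; t_{26} = 12.
The sequence repeats with period 24.
The value 7 first appears (with i ≥ 3) at t_{13}.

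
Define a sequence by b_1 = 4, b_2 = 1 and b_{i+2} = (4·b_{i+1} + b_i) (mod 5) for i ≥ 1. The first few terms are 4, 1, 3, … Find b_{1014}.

2

Listing terms: b_1 = 4,  b_2 = 1,  b_3 = 3,  b_4 = 3,  b_5 = 0,  b_6 = 3,  b_7 = 2,  b_8 = 1,  b_9 = 1,  b_{10} = 0,  b_{11} = 1,  b_{12} = 4,  b_{13} = 2,  b_{14} = 2,  b_{15} = 0,  b_{16} = 2,  b_{17} = 3,  b_{18} = 4,  b_{19} = 4,  b_{20} = 0,  b_{21} = 4,  b_{22} = 1.
The sequence repeats with period 20.
So b_{1014} = b_{1 + ((1014-1) mod 20)} = b_{14} = 2.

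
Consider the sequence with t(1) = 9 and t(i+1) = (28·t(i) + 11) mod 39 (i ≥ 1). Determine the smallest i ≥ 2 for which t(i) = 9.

13

Listing terms: t(1) = 9,  t(2) = 29,  t(3) = 4,  t(4) = 6,  t(5) = 23,  t(6) = 31,  t(7) = 21,  t(8) = 14,  t(9) = 13,  t(10) = 24,  t(11) = 20,  t(12) = 25,  t(13) = 9.
Since t(13) = t(1) = 9, the sequence is periodic with period 12.
The value 9 next appears (with i ≥ 2) at t(13).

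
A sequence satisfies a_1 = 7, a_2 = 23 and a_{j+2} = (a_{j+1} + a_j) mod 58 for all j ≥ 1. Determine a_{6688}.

Computing terms: a_1 = 7; a_2 = 23; a_3 = 30; a_4 = 53; a_5 = 25; a_6 = 20; a_7 = 45; a_8 = 7; a_9 = 52; a_{10} = 1; a_{11} = 53; a_{12} = 54; a_{13} = 49; a_{14} = 45; a_{15} = 36; a_{16} = 23; a_{17} = 1; a_{18} = 24; a_{19} = 25; a_{20} = 49; a_{21} = 16; a_{22} = 7; a_{23} = 23.
The sequence repeats with period 21.
(6688 - 1) mod 21 = 9, so a_{6688} = a_{10} = 1.

1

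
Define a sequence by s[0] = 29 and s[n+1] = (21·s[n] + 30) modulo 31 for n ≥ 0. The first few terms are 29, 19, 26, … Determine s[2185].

Computing terms: s[0] = 29, s[1] = 19, s[2] = 26, s[3] = 18, s[4] = 5, s[5] = 11, s[6] = 13, s[7] = 24, s[8] = 7, s[9] = 22, s[10] = 27, s[11] = 8, s[12] = 12, s[13] = 3, s[14] = 0, s[15] = 30, s[16] = 9, s[17] = 2, s[18] = 10, s[19] = 23, s[20] = 17, s[21] = 15, s[22] = 4, s[23] = 21, s[24] = 6, s[25] = 1, s[26] = 20, s[27] = 16, s[28] = 25, s[29] = 28, s[30] = 29.
Since s[30] = s[0] = 29, the sequence is periodic with period 30.
(2185 - 0) mod 30 = 25, so s[2185] = s[25] = 1.

1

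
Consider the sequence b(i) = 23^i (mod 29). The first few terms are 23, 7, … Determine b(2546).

25

Listing terms: b(1) = 23; b(2) = 7; b(3) = 16; b(4) = 20; b(5) = 25; b(6) = 24; b(7) = 1; b(8) = 23.
Since b(8) = b(1) = 23, the sequence is periodic with period 7.
So b(2546) = b(1 + ((2546-1) mod 7)) = b(5) = 25.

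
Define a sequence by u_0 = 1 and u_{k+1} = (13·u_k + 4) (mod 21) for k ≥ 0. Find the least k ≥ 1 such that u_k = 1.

Listing terms: u_0 = 1, u_1 = 17, u_2 = 15, u_3 = 10, u_4 = 8, u_5 = 3, u_6 = 1.
The sequence repeats with period 6.
The value 1 next appears (with k ≥ 1) at u_6.

6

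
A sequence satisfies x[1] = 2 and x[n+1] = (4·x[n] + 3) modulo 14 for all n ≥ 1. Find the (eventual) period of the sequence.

3

Computing terms: x[1] = 2; x[2] = 11; x[3] = 5; x[4] = 9; x[5] = 11.
Since x[5] = x[2] = 11, the sequence is eventually periodic: after a pre-period of length 1 it cycles with period 3.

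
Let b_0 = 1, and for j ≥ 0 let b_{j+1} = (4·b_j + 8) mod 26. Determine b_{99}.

24

We have b_0 = 1, b_1 = 12, b_2 = 4, b_3 = 24, b_4 = 0, b_5 = 8, b_6 = 14, b_7 = 12.
Since b_7 = b_1 = 12, the sequence is eventually periodic: after a pre-period of length 1 it cycles with period 6.
For j ≥ 1, b_j depends only on (j - 1) mod 6. (99 - 1) mod 6 = 2, so b_{99} = b_3 = 24.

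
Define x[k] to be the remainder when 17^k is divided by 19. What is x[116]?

Computing terms: x[0] = 1; x[1] = 17; x[2] = 4; x[3] = 11; x[4] = 16; x[5] = 6; x[6] = 7; x[7] = 5; x[8] = 9; x[9] = 1.
The sequence repeats with period 9.
(116 - 0) mod 9 = 8, so x[116] = x[8] = 9.

9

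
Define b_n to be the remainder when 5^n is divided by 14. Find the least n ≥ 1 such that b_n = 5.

1

b_0 = 1, b_1 = 5, b_2 = 11, b_3 = 13, b_4 = 9, b_5 = 3, b_6 = 1.
Since b_6 = b_0 = 1, the sequence is periodic with period 6.
The value 5 first appears (with n ≥ 1) at b_1.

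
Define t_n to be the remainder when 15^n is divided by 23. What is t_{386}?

t_1 = 15,  t_2 = 18,  t_3 = 17,  t_4 = 2,  t_5 = 7,  t_6 = 13,  t_7 = 11,  t_8 = 4,  t_9 = 14,  t_{10} = 3,  t_{11} = 22,  t_{12} = 8,  t_{13} = 5,  t_{14} = 6,  t_{15} = 21,  t_{16} = 16,  t_{17} = 10,  t_{18} = 12,  t_{19} = 19,  t_{20} = 9,  t_{21} = 20,  t_{22} = 1,  t_{23} = 15.
The sequence repeats with period 22.
(386 - 1) mod 22 = 11, so t_{386} = t_{12} = 8.

8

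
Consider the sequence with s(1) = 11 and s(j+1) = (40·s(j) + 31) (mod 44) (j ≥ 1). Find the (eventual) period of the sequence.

Listing terms: s(1) = 11,  s(2) = 31,  s(3) = 39,  s(4) = 7,  s(5) = 3,  s(6) = 19,  s(7) = 43,  s(8) = 35,  s(9) = 23,  s(10) = 27,  s(11) = 11.
The sequence repeats with period 10.

10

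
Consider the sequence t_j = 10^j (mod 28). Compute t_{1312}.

4

t_1 = 10; t_2 = 16; t_3 = 20; t_4 = 4; t_5 = 12; t_6 = 8; t_7 = 24; t_8 = 16.
Since t_8 = t_2 = 16, the sequence is eventually periodic: after a pre-period of length 1 it cycles with period 6.
For j ≥ 2, t_j depends only on (j - 2) mod 6. (1312 - 2) mod 6 = 2, so t_{1312} = t_4 = 4.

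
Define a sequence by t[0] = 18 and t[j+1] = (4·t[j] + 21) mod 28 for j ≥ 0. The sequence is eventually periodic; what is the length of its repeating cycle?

Computing terms: t[0] = 18; t[1] = 9; t[2] = 1; t[3] = 25; t[4] = 9.
Since t[4] = t[1] = 9, the sequence is eventually periodic: after a pre-period of length 1 it cycles with period 3.

3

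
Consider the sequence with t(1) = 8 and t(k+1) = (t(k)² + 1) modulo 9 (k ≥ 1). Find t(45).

5

Computing terms: t(1) = 8, t(2) = 2, t(3) = 5, t(4) = 8.
The sequence repeats with period 3.
(45 - 1) mod 3 = 2, so t(45) = t(3) = 5.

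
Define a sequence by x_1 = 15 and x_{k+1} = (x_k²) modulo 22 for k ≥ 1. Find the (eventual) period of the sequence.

x_1 = 15, x_2 = 5, x_3 = 3, x_4 = 9, x_5 = 15.
Since x_5 = x_1 = 15, the sequence is periodic with period 4.

4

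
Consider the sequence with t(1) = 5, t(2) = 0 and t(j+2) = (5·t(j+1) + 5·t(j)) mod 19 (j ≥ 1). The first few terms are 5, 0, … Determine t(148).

11

We have t(1) = 5; t(2) = 0; t(3) = 6; t(4) = 11; t(5) = 9; t(6) = 5; t(7) = 13; t(8) = 14; t(9) = 2; t(10) = 4; t(11) = 11; t(12) = 18; t(13) = 12; t(14) = 17; t(15) = 12; t(16) = 12; t(17) = 6; t(18) = 14; t(19) = 5; t(20) = 0.
The sequence repeats with period 18.
(148 - 1) mod 18 = 3, so t(148) = t(4) = 11.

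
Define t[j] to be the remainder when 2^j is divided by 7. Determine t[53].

4

t[1] = 2; t[2] = 4; t[3] = 1; t[4] = 2.
Since t[4] = t[1] = 2, the sequence is periodic with period 3.
(53 - 1) mod 3 = 1, so t[53] = t[2] = 4.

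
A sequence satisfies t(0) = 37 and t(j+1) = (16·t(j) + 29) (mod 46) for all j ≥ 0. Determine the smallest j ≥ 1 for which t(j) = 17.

5

Computing terms: t(0) = 37, t(1) = 23, t(2) = 29, t(3) = 33, t(4) = 5, t(5) = 17, t(6) = 25, t(7) = 15, t(8) = 39, t(9) = 9, t(10) = 35, t(11) = 37.
The sequence repeats with period 11.
The value 17 first appears (with j ≥ 1) at t(5).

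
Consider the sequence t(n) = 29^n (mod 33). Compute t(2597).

17

We have t(1) = 29; t(2) = 16; t(3) = 2; t(4) = 25; t(5) = 32; t(6) = 4; t(7) = 17; t(8) = 31; t(9) = 8; t(10) = 1; t(11) = 29.
The sequence repeats with period 10.
(2597 - 1) mod 10 = 6, so t(2597) = t(7) = 17.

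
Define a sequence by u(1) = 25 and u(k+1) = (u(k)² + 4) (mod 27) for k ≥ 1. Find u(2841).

23

Computing terms: u(1) = 25; u(2) = 8; u(3) = 14; u(4) = 11; u(5) = 17; u(6) = 23; u(7) = 20; u(8) = 26; u(9) = 5; u(10) = 2; u(11) = 8.
Since u(11) = u(2) = 8, the sequence is eventually periodic: after a pre-period of length 1 it cycles with period 9.
For k ≥ 2, u(k) depends only on (k - 2) mod 9. (2841 - 2) mod 9 = 4, so u(2841) = u(6) = 23.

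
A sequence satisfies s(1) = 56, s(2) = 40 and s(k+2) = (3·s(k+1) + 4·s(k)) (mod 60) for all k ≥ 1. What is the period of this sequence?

Computing terms: s(1) = 56,  s(2) = 40,  s(3) = 44,  s(4) = 52,  s(5) = 32,  s(6) = 4,  s(7) = 20,  s(8) = 16,  s(9) = 8,  s(10) = 28,  s(11) = 56,  s(12) = 40.
The sequence repeats with period 10.

10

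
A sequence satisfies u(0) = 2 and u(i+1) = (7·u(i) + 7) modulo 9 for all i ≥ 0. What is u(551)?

1

Listing terms: u(0) = 2; u(1) = 3; u(2) = 1; u(3) = 5; u(4) = 6; u(5) = 4; u(6) = 8; u(7) = 0; u(8) = 7; u(9) = 2.
Since u(9) = u(0) = 2, the sequence is periodic with period 9.
So u(551) = u(0 + ((551-0) mod 9)) = u(2) = 1.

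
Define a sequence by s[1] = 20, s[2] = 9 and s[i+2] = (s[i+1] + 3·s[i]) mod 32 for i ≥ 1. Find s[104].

9

Computing terms: s[1] = 20, s[2] = 9, s[3] = 5, s[4] = 0, s[5] = 15, s[6] = 15, s[7] = 28, s[8] = 9, s[9] = 29, s[10] = 24, s[11] = 15, s[12] = 23, s[13] = 4, s[14] = 9, s[15] = 21, s[16] = 16, s[17] = 15, s[18] = 31, s[19] = 12, s[20] = 9, s[21] = 13, s[22] = 8, s[23] = 15, s[24] = 7, s[25] = 20, s[26] = 9.
Since (s[25], s[26]) = (s[1], s[2]) = (20, 9) (two consecutive terms determine the rest), the sequence is periodic with period 24.
(104 - 1) mod 24 = 7, so s[104] = s[8] = 9.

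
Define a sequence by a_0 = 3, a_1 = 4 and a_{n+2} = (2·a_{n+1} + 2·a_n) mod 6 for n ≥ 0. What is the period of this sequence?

3

We have a_0 = 3,  a_1 = 4,  a_2 = 2,  a_3 = 0,  a_4 = 4,  a_5 = 2.
Since (a_4, a_5) = (a_1, a_2) = (4, 2) (two consecutive terms determine the rest), the sequence is eventually periodic: after a pre-period of length 1 it cycles with period 3.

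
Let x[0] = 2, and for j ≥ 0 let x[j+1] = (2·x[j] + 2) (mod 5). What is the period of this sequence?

Listing terms: x[0] = 2; x[1] = 1; x[2] = 4; x[3] = 0; x[4] = 2.
Since x[4] = x[0] = 2, the sequence is periodic with period 4.

4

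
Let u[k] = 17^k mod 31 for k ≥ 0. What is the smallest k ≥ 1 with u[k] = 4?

Listing terms: u[0] = 1, u[1] = 17, u[2] = 10, u[3] = 15, u[4] = 7, u[5] = 26, u[6] = 8, u[7] = 12, u[8] = 18, u[9] = 27, u[10] = 25, u[11] = 22, u[12] = 2, u[13] = 3, u[14] = 20, u[15] = 30, u[16] = 14, u[17] = 21, u[18] = 16, u[19] = 24, u[20] = 5, u[21] = 23, u[22] = 19, u[23] = 13, u[24] = 4, u[25] = 6, u[26] = 9, u[27] = 29, u[28] = 28, u[29] = 11, u[30] = 1.
The sequence repeats with period 30.
The value 4 first appears (with k ≥ 1) at u[24].

24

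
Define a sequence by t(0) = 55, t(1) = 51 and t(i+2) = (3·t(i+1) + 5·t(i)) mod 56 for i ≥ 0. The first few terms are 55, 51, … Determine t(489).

55

We have t(0) = 55, t(1) = 51, t(2) = 36, t(3) = 27, t(4) = 37, t(5) = 22, t(6) = 27, t(7) = 23, t(8) = 36, t(9) = 55, t(10) = 9, t(11) = 22, t(12) = 55, t(13) = 51.
Since (t(12), t(13)) = (t(0), t(1)) = (55, 51) (two consecutive terms determine the rest), the sequence is periodic with period 12.
(489 - 0) mod 12 = 9, so t(489) = t(9) = 55.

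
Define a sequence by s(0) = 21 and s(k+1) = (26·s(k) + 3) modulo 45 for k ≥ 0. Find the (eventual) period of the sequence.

10

Listing terms: s(0) = 21,  s(1) = 9,  s(2) = 12,  s(3) = 0,  s(4) = 3,  s(5) = 36,  s(6) = 39,  s(7) = 27,  s(8) = 30,  s(9) = 18,  s(10) = 21.
Since s(10) = s(0) = 21, the sequence is periodic with period 10.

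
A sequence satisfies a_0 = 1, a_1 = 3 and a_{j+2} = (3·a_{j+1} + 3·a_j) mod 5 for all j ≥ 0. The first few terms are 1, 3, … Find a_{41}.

3

We have a_0 = 1,  a_1 = 3,  a_2 = 2,  a_3 = 0,  a_4 = 1,  a_5 = 3.
Since (a_4, a_5) = (a_0, a_1) = (1, 3) (two consecutive terms determine the rest), the sequence is periodic with period 4.
(41 - 0) mod 4 = 1, so a_{41} = a_1 = 3.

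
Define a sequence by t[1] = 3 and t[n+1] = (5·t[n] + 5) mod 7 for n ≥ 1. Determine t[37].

t[1] = 3, t[2] = 6, t[3] = 0, t[4] = 5, t[5] = 2, t[6] = 1, t[7] = 3.
Since t[7] = t[1] = 3, the sequence is periodic with period 6.
(37 - 1) mod 6 = 0, so t[37] = t[1] = 3.

3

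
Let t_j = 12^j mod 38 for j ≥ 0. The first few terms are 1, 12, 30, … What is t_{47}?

We have t_0 = 1, t_1 = 12, t_2 = 30, t_3 = 18, t_4 = 26, t_5 = 8, t_6 = 20, t_7 = 12.
Since t_7 = t_1 = 12, the sequence is eventually periodic: after a pre-period of length 1 it cycles with period 6.
For j ≥ 1, t_j depends only on (j - 1) mod 6. (47 - 1) mod 6 = 4, so t_{47} = t_5 = 8.

8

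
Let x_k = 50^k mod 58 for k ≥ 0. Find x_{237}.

x_0 = 1, x_1 = 50, x_2 = 6, x_3 = 10, x_4 = 36, x_5 = 2, x_6 = 42, x_7 = 12, x_8 = 20, x_9 = 14, x_{10} = 4, x_{11} = 26, x_{12} = 24, x_{13} = 40, x_{14} = 28, x_{15} = 8, x_{16} = 52, x_{17} = 48, x_{18} = 22, x_{19} = 56, x_{20} = 16, x_{21} = 46, x_{22} = 38, x_{23} = 44, x_{24} = 54, x_{25} = 32, x_{26} = 34, x_{27} = 18, x_{28} = 30, x_{29} = 50.
Since x_{29} = x_1 = 50, the sequence is eventually periodic: after a pre-period of length 1 it cycles with period 28.
For k ≥ 1, x_k depends only on (k - 1) mod 28. (237 - 1) mod 28 = 12, so x_{237} = x_{13} = 40.

40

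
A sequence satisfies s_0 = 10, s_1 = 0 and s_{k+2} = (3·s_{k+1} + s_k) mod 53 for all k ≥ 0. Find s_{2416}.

47

We have s_0 = 10; s_1 = 0; s_2 = 10; s_3 = 30; s_4 = 47; s_5 = 12; s_6 = 30; s_7 = 49; s_8 = 18; s_9 = 50; s_{10} = 9; s_{11} = 24; s_{12} = 28; s_{13} = 2; s_{14} = 34; s_{15} = 51; s_{16} = 28; s_{17} = 29; s_{18} = 9; s_{19} = 3; s_{20} = 18; s_{21} = 4; s_{22} = 30; s_{23} = 41; s_{24} = 47; s_{25} = 23; s_{26} = 10; s_{27} = 0.
The sequence repeats with period 26.
So s_{2416} = s_{0 + ((2416-0) mod 26)} = s_{24} = 47.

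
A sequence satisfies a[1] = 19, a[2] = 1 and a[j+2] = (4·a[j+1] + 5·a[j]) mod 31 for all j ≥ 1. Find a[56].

1

Listing terms: a[1] = 19, a[2] = 1, a[3] = 6, a[4] = 29, a[5] = 22, a[6] = 16, a[7] = 19, a[8] = 1.
Since (a[7], a[8]) = (a[1], a[2]) = (19, 1) (two consecutive terms determine the rest), the sequence is periodic with period 6.
(56 - 1) mod 6 = 1, so a[56] = a[2] = 1.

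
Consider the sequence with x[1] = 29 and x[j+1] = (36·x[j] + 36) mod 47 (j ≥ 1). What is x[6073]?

29

x[1] = 29; x[2] = 46; x[3] = 0; x[4] = 36; x[5] = 16; x[6] = 1; x[7] = 25; x[8] = 43; x[9] = 33; x[10] = 2; x[11] = 14; x[12] = 23; x[13] = 18; x[14] = 26; x[15] = 32; x[16] = 13; x[17] = 34; x[18] = 38; x[19] = 41; x[20] = 8; x[21] = 42; x[22] = 44; x[23] = 22; x[24] = 29.
The sequence repeats with period 23.
So x[6073] = x[1 + ((6073-1) mod 23)] = x[1] = 29.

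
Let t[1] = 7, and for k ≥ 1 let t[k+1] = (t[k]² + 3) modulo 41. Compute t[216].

Computing terms: t[1] = 7,  t[2] = 11,  t[3] = 1,  t[4] = 4,  t[5] = 19,  t[6] = 36,  t[7] = 28,  t[8] = 8,  t[9] = 26,  t[10] = 23,  t[11] = 40,  t[12] = 4.
Since t[12] = t[4] = 4, the sequence is eventually periodic: after a pre-period of length 3 it cycles with period 8.
For k ≥ 4, t[k] depends only on (k - 4) mod 8. (216 - 4) mod 8 = 4, so t[216] = t[8] = 8.

8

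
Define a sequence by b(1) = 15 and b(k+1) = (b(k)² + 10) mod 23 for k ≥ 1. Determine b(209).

Computing terms: b(1) = 15, b(2) = 5, b(3) = 12, b(4) = 16, b(5) = 13, b(6) = 18, b(7) = 12.
Since b(7) = b(3) = 12, the sequence is eventually periodic: after a pre-period of length 2 it cycles with period 4.
For k ≥ 3, b(k) depends only on (k - 3) mod 4. (209 - 3) mod 4 = 2, so b(209) = b(5) = 13.

13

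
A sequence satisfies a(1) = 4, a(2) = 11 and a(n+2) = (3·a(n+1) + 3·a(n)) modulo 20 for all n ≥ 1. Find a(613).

4

We have a(1) = 4, a(2) = 11, a(3) = 5, a(4) = 8, a(5) = 19, a(6) = 1, a(7) = 0, a(8) = 3, a(9) = 9, a(10) = 16, a(11) = 15, a(12) = 13, a(13) = 4, a(14) = 11.
Since (a(13), a(14)) = (a(1), a(2)) = (4, 11) (two consecutive terms determine the rest), the sequence is periodic with period 12.
(613 - 1) mod 12 = 0, so a(613) = a(1) = 4.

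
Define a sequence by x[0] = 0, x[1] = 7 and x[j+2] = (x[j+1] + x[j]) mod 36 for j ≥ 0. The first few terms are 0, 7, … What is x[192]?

0

Listing terms: x[0] = 0,  x[1] = 7,  x[2] = 7,  x[3] = 14,  x[4] = 21,  x[5] = 35,  x[6] = 20,  x[7] = 19,  x[8] = 3,  x[9] = 22,  x[10] = 25,  x[11] = 11,  x[12] = 0,  x[13] = 11,  x[14] = 11,  x[15] = 22,  x[16] = 33,  x[17] = 19,  x[18] = 16,  x[19] = 35,  x[20] = 15,  x[21] = 14,  x[22] = 29,  x[23] = 7,  x[24] = 0,  x[25] = 7.
The sequence repeats with period 24.
So x[192] = x[0 + ((192-0) mod 24)] = x[0] = 0.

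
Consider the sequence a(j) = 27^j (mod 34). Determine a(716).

13

We have a(0) = 1; a(1) = 27; a(2) = 15; a(3) = 31; a(4) = 21; a(5) = 23; a(6) = 9; a(7) = 5; a(8) = 33; a(9) = 7; a(10) = 19; a(11) = 3; a(12) = 13; a(13) = 11; a(14) = 25; a(15) = 29; a(16) = 1.
Since a(16) = a(0) = 1, the sequence is periodic with period 16.
So a(716) = a(0 + ((716-0) mod 16)) = a(12) = 13.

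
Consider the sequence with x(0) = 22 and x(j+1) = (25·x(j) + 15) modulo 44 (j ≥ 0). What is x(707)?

27

Computing terms: x(0) = 22, x(1) = 37, x(2) = 16, x(3) = 19, x(4) = 6, x(5) = 33, x(6) = 4, x(7) = 27, x(8) = 30, x(9) = 17, x(10) = 0, x(11) = 15, x(12) = 38, x(13) = 41, x(14) = 28, x(15) = 11, x(16) = 26, x(17) = 5, x(18) = 8, x(19) = 39, x(20) = 22.
Since x(20) = x(0) = 22, the sequence is periodic with period 20.
So x(707) = x(0 + ((707-0) mod 20)) = x(7) = 27.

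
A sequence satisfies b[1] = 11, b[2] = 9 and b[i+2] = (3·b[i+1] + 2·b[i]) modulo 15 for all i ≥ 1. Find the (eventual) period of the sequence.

24

Listing terms: b[1] = 11; b[2] = 9; b[3] = 4; b[4] = 0; b[5] = 8; b[6] = 9; b[7] = 13; b[8] = 12; b[9] = 2; b[10] = 0; b[11] = 4; b[12] = 12; b[13] = 14; b[14] = 6; b[15] = 1; b[16] = 0; b[17] = 2; b[18] = 6; b[19] = 7; b[20] = 3; b[21] = 8; b[22] = 0; b[23] = 1; b[24] = 3; b[25] = 11; b[26] = 9.
Since (b[25], b[26]) = (b[1], b[2]) = (11, 9) (two consecutive terms determine the rest), the sequence is periodic with period 24.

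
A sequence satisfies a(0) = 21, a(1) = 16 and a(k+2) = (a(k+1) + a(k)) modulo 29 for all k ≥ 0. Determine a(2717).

16

Computing terms: a(0) = 21; a(1) = 16; a(2) = 8; a(3) = 24; a(4) = 3; a(5) = 27; a(6) = 1; a(7) = 28; a(8) = 0; a(9) = 28; a(10) = 28; a(11) = 27; a(12) = 26; a(13) = 24; a(14) = 21; a(15) = 16.
Since (a(14), a(15)) = (a(0), a(1)) = (21, 16) (two consecutive terms determine the rest), the sequence is periodic with period 14.
So a(2717) = a(0 + ((2717-0) mod 14)) = a(1) = 16.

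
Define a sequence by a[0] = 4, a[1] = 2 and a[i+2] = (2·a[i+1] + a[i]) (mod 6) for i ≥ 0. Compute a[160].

a[0] = 4; a[1] = 2; a[2] = 2; a[3] = 0; a[4] = 2; a[5] = 4; a[6] = 4; a[7] = 0; a[8] = 4; a[9] = 2.
Since (a[8], a[9]) = (a[0], a[1]) = (4, 2) (two consecutive terms determine the rest), the sequence is periodic with period 8.
So a[160] = a[0 + ((160-0) mod 8)] = a[0] = 4.

4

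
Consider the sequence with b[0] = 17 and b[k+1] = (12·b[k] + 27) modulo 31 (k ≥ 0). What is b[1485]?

b[0] = 17,  b[1] = 14,  b[2] = 9,  b[3] = 11,  b[4] = 4,  b[5] = 13,  b[6] = 28,  b[7] = 22,  b[8] = 12,  b[9] = 16,  b[10] = 2,  b[11] = 20,  b[12] = 19,  b[13] = 7,  b[14] = 18,  b[15] = 26,  b[16] = 29,  b[17] = 3,  b[18] = 1,  b[19] = 8,  b[20] = 30,  b[21] = 15,  b[22] = 21,  b[23] = 0,  b[24] = 27,  b[25] = 10,  b[26] = 23,  b[27] = 24,  b[28] = 5,  b[29] = 25,  b[30] = 17.
Since b[30] = b[0] = 17, the sequence is periodic with period 30.
(1485 - 0) mod 30 = 15, so b[1485] = b[15] = 26.

26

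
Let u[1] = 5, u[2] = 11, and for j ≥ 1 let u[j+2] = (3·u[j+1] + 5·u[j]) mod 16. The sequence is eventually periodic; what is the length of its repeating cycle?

u[1] = 5; u[2] = 11; u[3] = 10; u[4] = 5; u[5] = 1; u[6] = 12; u[7] = 9; u[8] = 7; u[9] = 2; u[10] = 9; u[11] = 5; u[12] = 12; u[13] = 13; u[14] = 3; u[15] = 10; u[16] = 13; u[17] = 9; u[18] = 12; u[19] = 1; u[20] = 15; u[21] = 2; u[22] = 1; u[23] = 13; u[24] = 12; u[25] = 5; u[26] = 11.
Since (u[25], u[26]) = (u[1], u[2]) = (5, 11) (two consecutive terms determine the rest), the sequence is periodic with period 24.

24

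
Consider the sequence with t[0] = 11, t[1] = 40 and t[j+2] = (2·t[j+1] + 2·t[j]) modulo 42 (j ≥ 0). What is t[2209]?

t[0] = 11; t[1] = 40; t[2] = 18; t[3] = 32; t[4] = 16; t[5] = 12; t[6] = 14; t[7] = 10; t[8] = 6; t[9] = 32; t[10] = 34; t[11] = 6; t[12] = 38; t[13] = 4; t[14] = 0; t[15] = 8; t[16] = 16; t[17] = 6; t[18] = 2; t[19] = 16; t[20] = 36; t[21] = 20; t[22] = 28; t[23] = 12; t[24] = 38; t[25] = 16; t[26] = 24; t[27] = 38; t[28] = 40; t[29] = 30; t[30] = 14; t[31] = 4; t[32] = 36; t[33] = 38; t[34] = 22; t[35] = 36; t[36] = 32; t[37] = 10; t[38] = 0; t[39] = 20; t[40] = 40; t[41] = 36; t[42] = 26; t[43] = 40; t[44] = 6; t[45] = 8; t[46] = 28; t[47] = 30; t[48] = 32; t[49] = 40; t[50] = 18.
Since (t[49], t[50]) = (t[1], t[2]) = (40, 18) (two consecutive terms determine the rest), the sequence is eventually periodic: after a pre-period of length 1 it cycles with period 48.
For j ≥ 1, t[j] depends only on (j - 1) mod 48. (2209 - 1) mod 48 = 0, so t[2209] = t[1] = 40.

40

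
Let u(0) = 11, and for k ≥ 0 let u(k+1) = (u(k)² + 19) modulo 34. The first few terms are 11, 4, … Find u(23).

Computing terms: u(0) = 11; u(1) = 4; u(2) = 1; u(3) = 20; u(4) = 11.
Since u(4) = u(0) = 11, the sequence is periodic with period 4.
(23 - 0) mod 4 = 3, so u(23) = u(3) = 20.

20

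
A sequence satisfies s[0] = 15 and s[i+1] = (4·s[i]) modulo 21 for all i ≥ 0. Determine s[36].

We have s[0] = 15, s[1] = 18, s[2] = 9, s[3] = 15.
The sequence repeats with period 3.
So s[36] = s[0 + ((36-0) mod 3)] = s[0] = 15.

15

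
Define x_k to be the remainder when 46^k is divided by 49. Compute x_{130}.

x_0 = 1, x_1 = 46, x_2 = 9, x_3 = 22, x_4 = 32, x_5 = 2, x_6 = 43, x_7 = 18, x_8 = 44, x_9 = 15, x_{10} = 4, x_{11} = 37, x_{12} = 36, x_{13} = 39, x_{14} = 30, x_{15} = 8, x_{16} = 25, x_{17} = 23, x_{18} = 29, x_{19} = 11, x_{20} = 16, x_{21} = 1.
Since x_{21} = x_0 = 1, the sequence is periodic with period 21.
So x_{130} = x_{0 + ((130-0) mod 21)} = x_4 = 32.

32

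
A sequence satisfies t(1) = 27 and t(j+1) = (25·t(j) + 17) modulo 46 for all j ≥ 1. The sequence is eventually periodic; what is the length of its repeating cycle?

Listing terms: t(1) = 27,  t(2) = 2,  t(3) = 21,  t(4) = 36,  t(5) = 43,  t(6) = 34,  t(7) = 39,  t(8) = 26,  t(9) = 23,  t(10) = 40,  t(11) = 5,  t(12) = 4,  t(13) = 25,  t(14) = 44,  t(15) = 13,  t(16) = 20,  t(17) = 11,  t(18) = 16,  t(19) = 3,  t(20) = 0,  t(21) = 17,  t(22) = 28,  t(23) = 27.
The sequence repeats with period 22.

22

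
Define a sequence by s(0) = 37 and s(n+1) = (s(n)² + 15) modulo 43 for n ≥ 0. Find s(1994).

We have s(0) = 37; s(1) = 8; s(2) = 36; s(3) = 21; s(4) = 26; s(5) = 3; s(6) = 24; s(7) = 32; s(8) = 7; s(9) = 21.
Since s(9) = s(3) = 21, the sequence is eventually periodic: after a pre-period of length 3 it cycles with period 6.
For n ≥ 3, s(n) depends only on (n - 3) mod 6. (1994 - 3) mod 6 = 5, so s(1994) = s(8) = 7.

7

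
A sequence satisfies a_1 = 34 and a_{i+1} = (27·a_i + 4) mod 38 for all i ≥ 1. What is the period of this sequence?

6

Computing terms: a_1 = 34; a_2 = 10; a_3 = 8; a_4 = 30; a_5 = 16; a_6 = 18; a_7 = 34.
Since a_7 = a_1 = 34, the sequence is periodic with period 6.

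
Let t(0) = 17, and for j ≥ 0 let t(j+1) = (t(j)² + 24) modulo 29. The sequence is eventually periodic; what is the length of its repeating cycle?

4

Computing terms: t(0) = 17; t(1) = 23; t(2) = 2; t(3) = 28; t(4) = 25; t(5) = 11; t(6) = 0; t(7) = 24; t(8) = 20; t(9) = 18; t(10) = 0.
Since t(10) = t(6) = 0, the sequence is eventually periodic: after a pre-period of length 6 it cycles with period 4.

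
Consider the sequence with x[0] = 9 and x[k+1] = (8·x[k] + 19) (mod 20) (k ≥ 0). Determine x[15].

15

Listing terms: x[0] = 9,  x[1] = 11,  x[2] = 7,  x[3] = 15,  x[4] = 19,  x[5] = 11.
Since x[5] = x[1] = 11, the sequence is eventually periodic: after a pre-period of length 1 it cycles with period 4.
For k ≥ 1, x[k] depends only on (k - 1) mod 4. (15 - 1) mod 4 = 2, so x[15] = x[3] = 15.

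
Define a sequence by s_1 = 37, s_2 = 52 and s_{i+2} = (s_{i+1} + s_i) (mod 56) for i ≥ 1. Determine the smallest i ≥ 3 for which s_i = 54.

We have s_1 = 37, s_2 = 52, s_3 = 33, s_4 = 29, s_5 = 6, s_6 = 35, s_7 = 41, s_8 = 20, s_9 = 5, s_{10} = 25, s_{11} = 30, s_{12} = 55, s_{13} = 29, s_{14} = 28, s_{15} = 1, s_{16} = 29, s_{17} = 30, s_{18} = 3, s_{19} = 33, s_{20} = 36, s_{21} = 13, s_{22} = 49, s_{23} = 6, s_{24} = 55, s_{25} = 5, s_{26} = 4, s_{27} = 9, s_{28} = 13, s_{29} = 22, s_{30} = 35, s_{31} = 1, s_{32} = 36, s_{33} = 37, s_{34} = 17, s_{35} = 54, s_{36} = 15, s_{37} = 13, s_{38} = 28, s_{39} = 41, s_{40} = 13, s_{41} = 54, s_{42} = 11, s_{43} = 9, s_{44} = 20, s_{45} = 29, s_{46} = 49, s_{47} = 22, s_{48} = 15, s_{49} = 37, s_{50} = 52.
The sequence repeats with period 48.
The value 54 first appears (with i ≥ 3) at s_{35}.

35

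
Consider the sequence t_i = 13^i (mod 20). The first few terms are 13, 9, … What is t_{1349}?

13

t_1 = 13, t_2 = 9, t_3 = 17, t_4 = 1, t_5 = 13.
Since t_5 = t_1 = 13, the sequence is periodic with period 4.
(1349 - 1) mod 4 = 0, so t_{1349} = t_1 = 13.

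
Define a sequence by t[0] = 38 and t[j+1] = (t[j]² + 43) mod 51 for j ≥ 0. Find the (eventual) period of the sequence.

We have t[0] = 38,  t[1] = 8,  t[2] = 5,  t[3] = 17,  t[4] = 26,  t[5] = 5.
Since t[5] = t[2] = 5, the sequence is eventually periodic: after a pre-period of length 2 it cycles with period 3.

3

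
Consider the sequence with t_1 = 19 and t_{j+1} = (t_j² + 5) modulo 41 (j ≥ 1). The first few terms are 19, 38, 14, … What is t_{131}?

21

Computing terms: t_1 = 19; t_2 = 38; t_3 = 14; t_4 = 37; t_5 = 21; t_6 = 36; t_7 = 30; t_8 = 3; t_9 = 14.
Since t_9 = t_3 = 14, the sequence is eventually periodic: after a pre-period of length 2 it cycles with period 6.
For j ≥ 3, t_j depends only on (j - 3) mod 6. (131 - 3) mod 6 = 2, so t_{131} = t_5 = 21.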